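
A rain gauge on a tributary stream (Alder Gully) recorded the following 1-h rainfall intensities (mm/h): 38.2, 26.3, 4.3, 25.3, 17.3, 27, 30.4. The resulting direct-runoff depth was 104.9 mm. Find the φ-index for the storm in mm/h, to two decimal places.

Only the 6 blocks with intensity above φ contribute runoff: 38.2, 26.3, 25.3, 17.3, 27, 30.4 mm/h.
Σ(I−φ)·Δt = d  ⇒  (38.2+26.3+25.3+17.3+27+30.4 − 6φ)·1 = 104.9
φ = (164.5 − 104.9/1) / 6 = 9.93 mm/h.

φ ≈ 9.93 mm/h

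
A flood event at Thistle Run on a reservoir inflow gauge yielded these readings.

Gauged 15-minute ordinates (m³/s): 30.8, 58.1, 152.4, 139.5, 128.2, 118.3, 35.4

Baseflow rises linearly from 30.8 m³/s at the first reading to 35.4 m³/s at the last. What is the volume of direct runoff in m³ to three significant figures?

V ≈ 3.88 × 10^5 m³

Direct-runoff ordinates (Q − Q_b): 0.00, 26.53, 120.07, 106.40, 94.33, 83.67, 0.00 m³/s.
ΣQ_DR = 431.0 m³/s.
With Δt = 0.25 h = 900 s, V = ΣQ_DR · Δt = 431.0 × 900 = 3.88 × 10^5 m³.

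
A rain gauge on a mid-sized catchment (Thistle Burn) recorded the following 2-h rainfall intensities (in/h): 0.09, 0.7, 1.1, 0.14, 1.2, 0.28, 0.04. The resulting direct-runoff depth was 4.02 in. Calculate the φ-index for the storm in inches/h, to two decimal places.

Only the 3 blocks with intensity above φ contribute runoff: 0.7, 1.1, 1.2 in/h.
Σ(I−φ)·Δt = d  ⇒  (0.7+1.1+1.2 − 3φ)·2 = 4.02
φ = (3.000 − 4.02/2) / 3 = 0.33 in/h.

φ ≈ 0.33 in/h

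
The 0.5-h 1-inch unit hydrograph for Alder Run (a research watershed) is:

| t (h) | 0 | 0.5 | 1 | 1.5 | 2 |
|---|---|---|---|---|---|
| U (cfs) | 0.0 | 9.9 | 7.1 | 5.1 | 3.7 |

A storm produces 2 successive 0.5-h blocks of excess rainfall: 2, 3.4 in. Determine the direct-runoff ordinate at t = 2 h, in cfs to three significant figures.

Q ≈ 24.7 cfs

By discrete convolution, Q_j = Σ (P_i / 1 in) · U_{j−i}.
At t = 2 h (j=4): Q = (2/1)·3.7 + (3.4/1)·5.1 = 24.7 cfs.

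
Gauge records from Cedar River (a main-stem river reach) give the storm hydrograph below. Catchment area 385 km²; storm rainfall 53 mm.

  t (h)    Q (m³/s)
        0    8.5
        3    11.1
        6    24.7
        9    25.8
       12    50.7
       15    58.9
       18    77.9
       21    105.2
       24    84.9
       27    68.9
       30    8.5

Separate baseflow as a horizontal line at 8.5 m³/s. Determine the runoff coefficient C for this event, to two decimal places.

C ≈ 0.23

ΣQ_DR = 431.6 m³/s; V = ΣQ_DR·Δt = 4.661 × 10^6 m³.
Runoff depth d = V / A = 12.11 mm.
C = d / P = 12.11 / 53 = 0.23.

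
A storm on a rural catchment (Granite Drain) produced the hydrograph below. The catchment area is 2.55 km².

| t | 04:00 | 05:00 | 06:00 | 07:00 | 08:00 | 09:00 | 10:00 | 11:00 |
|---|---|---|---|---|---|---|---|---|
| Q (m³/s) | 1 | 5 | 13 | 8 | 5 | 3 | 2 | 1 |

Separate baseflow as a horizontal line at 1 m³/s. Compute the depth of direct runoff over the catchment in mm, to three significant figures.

d ≈ 42.4 mm

Direct runoff: 0.0, 4.0, 12.0, 7.0, 4.0, 2.0, 1.0, 0.0 m³/s; ΣQ_DR = 30.00 m³/s.
V = ΣQ_DR · Δt = 30.00 × 3600 s = 1.080 × 10^5 m³.
Over A = 2.55 km², depth = V / A = 42.4 mm.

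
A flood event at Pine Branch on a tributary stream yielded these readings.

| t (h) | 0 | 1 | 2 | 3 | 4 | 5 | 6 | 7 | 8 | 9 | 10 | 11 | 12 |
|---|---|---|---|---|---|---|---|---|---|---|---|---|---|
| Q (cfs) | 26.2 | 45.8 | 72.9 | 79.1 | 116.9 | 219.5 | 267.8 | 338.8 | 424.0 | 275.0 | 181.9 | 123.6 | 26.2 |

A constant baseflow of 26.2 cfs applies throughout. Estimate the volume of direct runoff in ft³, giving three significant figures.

V ≈ 6.69 × 10^6 ft³

Direct-runoff ordinates (Q − Q_b): 0.0, 19.6, 46.7, 52.9, 90.7, 193.3, 241.6, 312.6, 397.8, 248.8, 155.7, 97.4, 0.0 cfs.
ΣQ_DR = 1857 cfs.
With Δt = 1 h = 3600 s, V = ΣQ_DR · Δt = 1857 × 3600 = 6.69 × 10^6 ft³.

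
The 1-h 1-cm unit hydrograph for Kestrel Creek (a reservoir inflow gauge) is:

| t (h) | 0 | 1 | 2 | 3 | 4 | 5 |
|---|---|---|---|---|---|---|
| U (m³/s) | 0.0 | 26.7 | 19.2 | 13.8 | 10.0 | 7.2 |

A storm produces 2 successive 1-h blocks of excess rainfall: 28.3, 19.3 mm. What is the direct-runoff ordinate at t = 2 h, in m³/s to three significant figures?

Q ≈ 106 m³/s

By discrete convolution, Q_j = Σ (P_i / 10 mm) · U_{j−i}.
At t = 2 h (j=2): Q = (28.3/10)·19.2 + (19.3/10)·26.7 = 106 m³/s.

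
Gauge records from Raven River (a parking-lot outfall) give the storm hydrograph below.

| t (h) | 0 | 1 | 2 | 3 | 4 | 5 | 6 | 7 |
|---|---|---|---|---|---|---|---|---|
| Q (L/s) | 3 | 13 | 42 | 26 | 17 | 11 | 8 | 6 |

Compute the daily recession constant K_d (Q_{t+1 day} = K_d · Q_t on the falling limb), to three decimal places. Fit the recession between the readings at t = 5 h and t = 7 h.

K_d ≈ 0.001

Between t = 5 h and t = 7 h the flow falls from 11 to 6 L/s over 2×1 h = 2 h.
Per-interval ratio K = (6/11)^(1/2) = 0.7385; K_d = K^(24/1) = 0.001.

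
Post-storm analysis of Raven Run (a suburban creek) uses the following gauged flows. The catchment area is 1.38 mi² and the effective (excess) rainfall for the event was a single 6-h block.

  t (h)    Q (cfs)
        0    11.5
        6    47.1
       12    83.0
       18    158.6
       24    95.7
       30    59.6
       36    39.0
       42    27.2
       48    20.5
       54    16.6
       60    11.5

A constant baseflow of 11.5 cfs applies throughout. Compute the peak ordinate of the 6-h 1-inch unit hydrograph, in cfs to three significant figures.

U_p ≈ 49.2 cfs

Direct runoff: 0.0, 35.6, 71.5, 147.1, 84.2, 48.1, 27.5, 15.7, 9.0, 5.1, 0.0 cfs; ΣQ_DR = 443.8 cfs, peak = 147.1 cfs.
Runoff depth d = ΣQ_DR·Δt / A = 443.8 × 21600 / (1.38 mi²) = 2.990 in.
The 1-inch UH is the DRH scaled by (1 in)/d, so U_p = 147.1 × 1/2.990 = 49.2 cfs.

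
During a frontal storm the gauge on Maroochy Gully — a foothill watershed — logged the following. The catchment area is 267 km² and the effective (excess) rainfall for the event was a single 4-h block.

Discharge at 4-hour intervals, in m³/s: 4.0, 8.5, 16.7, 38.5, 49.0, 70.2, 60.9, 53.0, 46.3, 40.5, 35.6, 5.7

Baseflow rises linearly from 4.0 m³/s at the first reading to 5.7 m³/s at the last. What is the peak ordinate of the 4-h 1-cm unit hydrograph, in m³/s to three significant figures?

Direct runoff: 0.00, 4.35, 12.39, 34.04, 44.38, 65.43, 55.97, 47.92, 41.06, 35.11, 30.05, 0.00 m³/s; ΣQ_DR = 370.7 m³/s, peak = 65.43 m³/s.
Runoff depth d = ΣQ_DR·Δt / A = 370.7 × 14400 / (267 km²) = 19.99 mm.
The 1-cm UH is the DRH scaled by (10 mm)/d, so U_p = 65.43 × 10/19.99 = 32.7 m³/s.

U_p ≈ 32.7 m³/s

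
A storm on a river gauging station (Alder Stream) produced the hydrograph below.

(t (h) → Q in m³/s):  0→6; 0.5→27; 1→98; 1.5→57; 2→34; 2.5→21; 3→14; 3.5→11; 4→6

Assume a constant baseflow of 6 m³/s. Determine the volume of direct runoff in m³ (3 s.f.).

Direct-runoff ordinates (Q − Q_b): 0.0, 21.0, 92.0, 51.0, 28.0, 15.0, 8.0, 5.0, 0.0 m³/s.
ΣQ_DR = 220.0 m³/s.
With Δt = 0.5 h = 1800 s, V = ΣQ_DR · Δt = 220.0 × 1800 = 3.96 × 10^5 m³.

V ≈ 3.96 × 10^5 m³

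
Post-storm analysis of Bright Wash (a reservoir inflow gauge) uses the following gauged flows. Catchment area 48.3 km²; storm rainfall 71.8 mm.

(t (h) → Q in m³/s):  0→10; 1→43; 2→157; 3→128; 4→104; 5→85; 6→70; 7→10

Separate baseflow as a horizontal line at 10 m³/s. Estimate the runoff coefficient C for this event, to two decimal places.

C ≈ 0.55

ΣQ_DR = 527.0 m³/s; V = ΣQ_DR·Δt = 1.897 × 10^6 m³.
Runoff depth d = V / A = 39.28 mm.
C = d / P = 39.28 / 71.8 = 0.55.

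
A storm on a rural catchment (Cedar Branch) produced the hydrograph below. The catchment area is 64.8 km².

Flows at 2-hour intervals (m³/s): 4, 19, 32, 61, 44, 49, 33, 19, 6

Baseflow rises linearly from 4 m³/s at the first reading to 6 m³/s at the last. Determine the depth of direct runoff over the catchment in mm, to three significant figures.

d ≈ 24.7 mm

Direct runoff: 0.00, 14.75, 27.50, 56.25, 39.00, 43.75, 27.50, 13.25, 0.00 m³/s; ΣQ_DR = 222.0 m³/s.
V = ΣQ_DR · Δt = 222.0 × 7200 s = 1.598 × 10^6 m³.
Over A = 64.8 km², depth = V / A = 24.7 mm.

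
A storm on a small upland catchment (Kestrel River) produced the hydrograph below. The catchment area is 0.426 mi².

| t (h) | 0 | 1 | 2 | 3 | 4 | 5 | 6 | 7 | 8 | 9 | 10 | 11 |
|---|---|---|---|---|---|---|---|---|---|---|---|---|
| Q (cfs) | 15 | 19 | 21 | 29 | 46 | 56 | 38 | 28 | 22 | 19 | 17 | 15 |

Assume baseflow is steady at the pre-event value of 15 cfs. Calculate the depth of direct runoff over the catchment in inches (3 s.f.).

d ≈ 0.527 in

Direct runoff: 0.0, 4.0, 6.0, 14.0, 31.0, 41.0, 23.0, 13.0, 7.0, 4.0, 2.0, 0.0 cfs; ΣQ_DR = 145.0 cfs.
V = ΣQ_DR · Δt = 145.0 × 3600 s = 5.220 × 10^5 ft³.
Over A = 0.426 mi², depth = V / A = 0.527 in.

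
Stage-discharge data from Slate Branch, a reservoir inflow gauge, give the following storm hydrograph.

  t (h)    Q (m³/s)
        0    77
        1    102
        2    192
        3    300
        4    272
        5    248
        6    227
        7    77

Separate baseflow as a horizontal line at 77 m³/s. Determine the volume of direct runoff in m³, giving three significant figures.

Direct-runoff ordinates (Q − Q_b): 0.0, 25.0, 115.0, 223.0, 195.0, 171.0, 150.0, 0.0 m³/s.
ΣQ_DR = 879.0 m³/s.
With Δt = 1 h = 3600 s, V = ΣQ_DR · Δt = 879.0 × 3600 = 3.16 × 10^6 m³.

V ≈ 3.16 × 10^6 m³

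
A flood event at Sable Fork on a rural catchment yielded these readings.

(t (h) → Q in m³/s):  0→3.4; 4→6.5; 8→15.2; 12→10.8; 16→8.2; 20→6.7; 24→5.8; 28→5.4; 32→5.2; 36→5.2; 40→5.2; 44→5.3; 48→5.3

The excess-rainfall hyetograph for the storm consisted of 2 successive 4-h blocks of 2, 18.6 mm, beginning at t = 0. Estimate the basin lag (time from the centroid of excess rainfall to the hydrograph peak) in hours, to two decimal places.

t_L ≈ 2.39 h

Centroid of excess rainfall: t_c = Σ P_i·t̄_i / ΣP_i = 5.6117 h (block centres at 2, 6 h).
Hydrograph peak occurs at t = 8 h, so basin lag t_L = 8 − 5.6117 = 2.39 h.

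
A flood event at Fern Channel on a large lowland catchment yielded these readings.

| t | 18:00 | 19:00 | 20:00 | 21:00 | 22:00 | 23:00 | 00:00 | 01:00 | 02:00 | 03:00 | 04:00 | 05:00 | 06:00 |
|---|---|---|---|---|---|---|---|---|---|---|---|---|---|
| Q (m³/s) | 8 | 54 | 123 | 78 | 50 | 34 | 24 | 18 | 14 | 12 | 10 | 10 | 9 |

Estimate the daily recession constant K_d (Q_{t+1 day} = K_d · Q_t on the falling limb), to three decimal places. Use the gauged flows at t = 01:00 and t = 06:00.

Between t = 01:00 and t = 06:00 the flow falls from 18 to 9 m³/s over 5×1 h = 5 h.
Per-interval ratio K = (9/18)^(1/5) = 0.8706; K_d = K^(24/1) = 0.036.

K_d ≈ 0.036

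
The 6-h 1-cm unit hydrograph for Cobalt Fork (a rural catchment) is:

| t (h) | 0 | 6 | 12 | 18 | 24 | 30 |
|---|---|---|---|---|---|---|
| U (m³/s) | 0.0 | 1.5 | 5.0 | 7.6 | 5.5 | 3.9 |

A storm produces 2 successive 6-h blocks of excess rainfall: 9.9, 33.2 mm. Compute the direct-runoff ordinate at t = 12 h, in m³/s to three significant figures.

By discrete convolution, Q_j = Σ (P_i / 10 mm) · U_{j−i}.
At t = 12 h (j=2): Q = (9.9/10)·5.0 + (33.2/10)·1.5 = 9.93 m³/s.

Q ≈ 9.93 m³/s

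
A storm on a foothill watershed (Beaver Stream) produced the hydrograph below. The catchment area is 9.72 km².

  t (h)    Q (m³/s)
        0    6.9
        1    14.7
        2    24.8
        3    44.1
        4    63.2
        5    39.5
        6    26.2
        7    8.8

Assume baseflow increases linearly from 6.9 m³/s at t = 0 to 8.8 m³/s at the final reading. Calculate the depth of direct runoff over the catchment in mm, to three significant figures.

d ≈ 61.3 mm

Direct runoff: 0.00, 7.53, 17.36, 36.39, 55.21, 31.24, 17.67, 0.00 m³/s; ΣQ_DR = 165.4 m³/s.
V = ΣQ_DR · Δt = 165.4 × 3600 s = 5.954 × 10^5 m³.
Over A = 9.72 km², depth = V / A = 61.3 mm.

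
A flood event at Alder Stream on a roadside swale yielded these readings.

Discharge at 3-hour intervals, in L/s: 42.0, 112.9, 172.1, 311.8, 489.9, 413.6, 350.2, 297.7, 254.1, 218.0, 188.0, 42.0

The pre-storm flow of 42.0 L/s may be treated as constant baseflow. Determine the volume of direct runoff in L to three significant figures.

Direct-runoff ordinates (Q − Q_b): 0.0, 70.9, 130.1, 269.8, 447.9, 371.6, 308.2, 255.7, 212.1, 176.0, 146.0, 0.0 L/s.
ΣQ_DR = 2388 L/s.
With Δt = 3 h = 10800 s, V = ΣQ_DR · Δt = 2388 × 10800 = 2.58 × 10^7 L.

V ≈ 2.58 × 10^7 L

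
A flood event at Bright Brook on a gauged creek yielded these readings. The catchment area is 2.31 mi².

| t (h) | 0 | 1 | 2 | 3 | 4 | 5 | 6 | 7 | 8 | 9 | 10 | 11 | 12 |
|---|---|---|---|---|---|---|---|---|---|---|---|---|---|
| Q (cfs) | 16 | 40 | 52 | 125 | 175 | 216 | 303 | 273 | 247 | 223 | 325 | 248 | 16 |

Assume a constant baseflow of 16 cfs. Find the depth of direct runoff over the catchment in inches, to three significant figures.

Direct runoff: 0.0, 24.0, 36.0, 109.0, 159.0, 200.0, 287.0, 257.0, 231.0, 207.0, 309.0, 232.0, 0.0 cfs; ΣQ_DR = 2051 cfs.
V = ΣQ_DR · Δt = 2051 × 3600 s = 7.384 × 10^6 ft³.
Over A = 2.31 mi², depth = V / A = 1.38 in.

d ≈ 1.38 in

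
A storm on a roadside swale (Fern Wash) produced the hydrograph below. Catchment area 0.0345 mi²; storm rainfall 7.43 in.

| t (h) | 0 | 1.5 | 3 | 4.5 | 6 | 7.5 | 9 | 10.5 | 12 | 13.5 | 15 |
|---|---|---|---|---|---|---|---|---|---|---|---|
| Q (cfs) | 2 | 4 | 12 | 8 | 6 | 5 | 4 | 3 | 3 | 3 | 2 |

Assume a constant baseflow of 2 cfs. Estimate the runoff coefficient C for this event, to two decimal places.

C ≈ 0.27

ΣQ_DR = 30.00 cfs; V = ΣQ_DR·Δt = 1.620 × 10^5 ft³.
Runoff depth d = V / A = 2.021 in.
C = d / P = 2.021 / 7.43 = 0.27.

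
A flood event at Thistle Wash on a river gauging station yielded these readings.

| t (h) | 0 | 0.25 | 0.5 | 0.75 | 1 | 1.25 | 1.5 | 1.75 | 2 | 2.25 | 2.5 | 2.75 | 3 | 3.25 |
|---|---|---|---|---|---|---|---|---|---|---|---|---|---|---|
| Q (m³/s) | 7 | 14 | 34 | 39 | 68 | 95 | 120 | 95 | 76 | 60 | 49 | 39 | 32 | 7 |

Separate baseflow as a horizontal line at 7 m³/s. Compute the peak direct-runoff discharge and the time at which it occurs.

Q_p = 113.0 m³/s at t = 1.5 h

Subtracting baseflow gives direct-runoff ordinates: 0.0, 7.0, 27.0, 32.0, 61.0, 88.0, 113.0, 88.0, 69.0, 53.0, 42.0, 32.0, 25.0, 0.0 m³/s.
The maximum is 113.0 m³/s, occurring at the reading for t = 1.5 h.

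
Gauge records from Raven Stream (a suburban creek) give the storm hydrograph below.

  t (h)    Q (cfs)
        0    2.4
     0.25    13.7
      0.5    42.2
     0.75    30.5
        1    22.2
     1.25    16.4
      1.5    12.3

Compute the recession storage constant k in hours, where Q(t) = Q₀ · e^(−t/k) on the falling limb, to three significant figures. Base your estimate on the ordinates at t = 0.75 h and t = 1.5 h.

k ≈ 0.826 h

On the falling limb, Q drops from 30.5 to 12.3 cfs between t = 0.75 h and t = 1.5 h (Δt = 0.75 h).
k = −Δt / ln(Q₂/Q₁) = −0.75 / ln(12.3/30.5) = 0.826 h.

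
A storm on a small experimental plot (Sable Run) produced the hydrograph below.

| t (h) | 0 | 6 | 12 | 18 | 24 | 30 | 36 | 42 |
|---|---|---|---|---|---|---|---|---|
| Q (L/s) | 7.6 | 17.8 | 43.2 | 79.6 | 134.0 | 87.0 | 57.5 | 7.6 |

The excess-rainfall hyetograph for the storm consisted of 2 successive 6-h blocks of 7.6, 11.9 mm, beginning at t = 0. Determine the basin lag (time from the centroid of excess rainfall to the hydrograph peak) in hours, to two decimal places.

Centroid of excess rainfall: t_c = Σ P_i·t̄_i / ΣP_i = 6.6615 h (block centres at 3, 9 h).
Hydrograph peak occurs at t = 24 h, so basin lag t_L = 24 − 6.6615 = 17.34 h.

t_L ≈ 17.34 h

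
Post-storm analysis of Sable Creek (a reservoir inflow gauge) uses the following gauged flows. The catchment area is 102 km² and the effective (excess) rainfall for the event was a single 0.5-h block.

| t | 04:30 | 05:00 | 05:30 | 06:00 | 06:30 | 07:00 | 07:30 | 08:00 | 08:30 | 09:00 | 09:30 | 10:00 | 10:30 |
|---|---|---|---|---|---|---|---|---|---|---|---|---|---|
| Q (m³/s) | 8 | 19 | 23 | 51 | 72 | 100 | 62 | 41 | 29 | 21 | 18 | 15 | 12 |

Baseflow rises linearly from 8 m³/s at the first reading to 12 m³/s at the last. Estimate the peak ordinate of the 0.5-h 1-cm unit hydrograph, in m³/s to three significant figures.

Direct runoff: 0.00, 10.67, 14.33, 42.00, 62.67, 90.33, 52.00, 30.67, 18.33, 10.00, 6.67, 3.33, 0.00 m³/s; ΣQ_DR = 341.0 m³/s, peak = 90.33 m³/s.
Runoff depth d = ΣQ_DR·Δt / A = 341.0 × 1800 / (102 km²) = 6.018 mm.
The 1-cm UH is the DRH scaled by (10 mm)/d, so U_p = 90.33 × 10/6.018 = 150 m³/s.

U_p ≈ 150 m³/s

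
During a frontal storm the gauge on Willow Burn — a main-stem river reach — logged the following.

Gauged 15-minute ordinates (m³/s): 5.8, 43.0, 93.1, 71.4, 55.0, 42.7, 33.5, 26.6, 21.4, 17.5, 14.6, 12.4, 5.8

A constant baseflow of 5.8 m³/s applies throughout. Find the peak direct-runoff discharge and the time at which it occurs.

Subtracting baseflow gives direct-runoff ordinates: 0.0, 37.2, 87.3, 65.6, 49.2, 36.9, 27.7, 20.8, 15.6, 11.7, 8.8, 6.6, 0.0 m³/s.
The maximum is 87.3 m³/s, occurring at the reading for t = 0.5 h.

Q_p = 87.3 m³/s at t = 0.5 h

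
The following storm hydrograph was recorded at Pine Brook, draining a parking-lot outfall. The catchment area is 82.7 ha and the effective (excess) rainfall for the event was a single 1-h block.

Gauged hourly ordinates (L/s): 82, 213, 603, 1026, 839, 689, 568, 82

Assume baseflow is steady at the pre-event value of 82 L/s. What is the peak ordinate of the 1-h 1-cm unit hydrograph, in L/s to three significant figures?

Direct runoff: 0.0, 131.0, 521.0, 944.0, 757.0, 607.0, 486.0, 0.0 L/s; ΣQ_DR = 3446 L/s, peak = 944.0 L/s.
Runoff depth d = ΣQ_DR·Δt / A = 3446 × 3600 / (82.7 ha) = 15.00 mm.
The 1-cm UH is the DRH scaled by (10 mm)/d, so U_p = 944.0 × 10/15.00 = 629 L/s.

U_p ≈ 629 L/s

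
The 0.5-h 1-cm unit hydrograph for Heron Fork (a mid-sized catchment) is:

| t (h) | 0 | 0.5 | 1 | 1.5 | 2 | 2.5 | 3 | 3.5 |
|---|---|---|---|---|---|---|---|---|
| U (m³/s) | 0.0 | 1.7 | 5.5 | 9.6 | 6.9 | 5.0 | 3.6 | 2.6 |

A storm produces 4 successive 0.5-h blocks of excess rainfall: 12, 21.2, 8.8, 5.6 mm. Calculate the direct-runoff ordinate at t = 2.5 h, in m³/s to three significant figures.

Q ≈ 32.2 m³/s

By discrete convolution, Q_j = Σ (P_i / 10 mm) · U_{j−i}.
At t = 2.5 h (j=5): Q = (12/10)·5.0 + (21.2/10)·6.9 + (8.8/10)·9.6 + (5.6/10)·5.5 = 32.2 m³/s.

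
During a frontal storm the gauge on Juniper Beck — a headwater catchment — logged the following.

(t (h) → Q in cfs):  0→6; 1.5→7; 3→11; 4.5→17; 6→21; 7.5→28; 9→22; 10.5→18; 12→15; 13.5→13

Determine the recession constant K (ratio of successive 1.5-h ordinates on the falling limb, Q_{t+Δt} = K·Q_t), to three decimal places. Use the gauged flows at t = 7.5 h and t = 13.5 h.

Using the recession-limb readings at t = 7.5 h and t = 13.5 h: Q falls from 28 to 13 cfs over 4 intervals.
K = (Q₂/Q₁)^(1/4) = (13/28)^(1/4) = 0.825.

K ≈ 0.825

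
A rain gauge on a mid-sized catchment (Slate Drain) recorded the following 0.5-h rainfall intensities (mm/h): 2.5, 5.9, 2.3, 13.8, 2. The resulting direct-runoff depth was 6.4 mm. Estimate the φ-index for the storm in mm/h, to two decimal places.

φ ≈ 3.45 mm/h

Only the 2 blocks with intensity above φ contribute runoff: 5.9, 13.8 mm/h.
Σ(I−φ)·Δt = d  ⇒  (5.9+13.8 − 2φ)·0.5 = 6.4
φ = (19.70 − 6.4/0.5) / 2 = 3.45 mm/h.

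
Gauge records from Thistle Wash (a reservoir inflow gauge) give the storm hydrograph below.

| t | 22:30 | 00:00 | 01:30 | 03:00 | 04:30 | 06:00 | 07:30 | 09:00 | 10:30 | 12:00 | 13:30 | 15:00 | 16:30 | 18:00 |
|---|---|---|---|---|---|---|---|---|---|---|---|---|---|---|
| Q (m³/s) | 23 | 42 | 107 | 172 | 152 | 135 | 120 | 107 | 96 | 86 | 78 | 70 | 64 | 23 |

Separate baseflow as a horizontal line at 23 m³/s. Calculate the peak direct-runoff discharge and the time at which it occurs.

Q_p = 149.0 m³/s at t = 03:00

Subtracting baseflow gives direct-runoff ordinates: 0.0, 19.0, 84.0, 149.0, 129.0, 112.0, 97.0, 84.0, 73.0, 63.0, 55.0, 47.0, 41.0, 0.0 m³/s.
The maximum is 149.0 m³/s, occurring at the reading for t = 03:00.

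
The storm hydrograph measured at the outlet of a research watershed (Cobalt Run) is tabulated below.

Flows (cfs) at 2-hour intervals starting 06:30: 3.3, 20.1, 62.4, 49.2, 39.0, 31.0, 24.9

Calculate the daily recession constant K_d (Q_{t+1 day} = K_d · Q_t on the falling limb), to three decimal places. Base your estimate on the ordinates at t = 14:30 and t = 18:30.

K_d ≈ 0.068

Between t = 14:30 and t = 18:30 the flow falls from 39.0 to 24.9 cfs over 2×2 h = 4 h.
Per-interval ratio K = (24.9/39.0)^(1/2) = 0.7990; K_d = K^(24/2) = 0.068.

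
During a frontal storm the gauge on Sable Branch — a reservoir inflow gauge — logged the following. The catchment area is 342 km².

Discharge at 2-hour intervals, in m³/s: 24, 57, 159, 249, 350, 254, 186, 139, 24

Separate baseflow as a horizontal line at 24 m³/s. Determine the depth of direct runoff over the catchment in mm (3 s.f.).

Direct runoff: 0.0, 33.0, 135.0, 225.0, 326.0, 230.0, 162.0, 115.0, 0.0 m³/s; ΣQ_DR = 1226 m³/s.
V = ΣQ_DR · Δt = 1226 × 7200 s = 8.827 × 10^6 m³.
Over A = 342 km², depth = V / A = 25.8 mm.

d ≈ 25.8 mm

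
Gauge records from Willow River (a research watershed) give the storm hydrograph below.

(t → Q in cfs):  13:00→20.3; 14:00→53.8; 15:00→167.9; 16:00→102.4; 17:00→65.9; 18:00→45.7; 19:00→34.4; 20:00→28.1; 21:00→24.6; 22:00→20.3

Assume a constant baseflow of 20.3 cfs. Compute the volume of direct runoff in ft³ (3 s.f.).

Direct-runoff ordinates (Q − Q_b): 0.0, 33.5, 147.6, 82.1, 45.6, 25.4, 14.1, 7.8, 4.3, 0.0 cfs.
ΣQ_DR = 360.4 cfs.
With Δt = 1 h = 3600 s, V = ΣQ_DR · Δt = 360.4 × 3600 = 1.30 × 10^6 ft³.

V ≈ 1.30 × 10^6 ft³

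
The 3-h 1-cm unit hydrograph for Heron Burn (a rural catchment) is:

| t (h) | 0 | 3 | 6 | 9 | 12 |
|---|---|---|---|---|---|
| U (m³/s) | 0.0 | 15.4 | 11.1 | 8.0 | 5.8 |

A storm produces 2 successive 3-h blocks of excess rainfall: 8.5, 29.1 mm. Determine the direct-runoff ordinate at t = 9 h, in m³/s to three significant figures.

By discrete convolution, Q_j = Σ (P_i / 10 mm) · U_{j−i}.
At t = 9 h (j=3): Q = (8.5/10)·8.0 + (29.1/10)·11.1 = 39.1 m³/s.

Q ≈ 39.1 m³/s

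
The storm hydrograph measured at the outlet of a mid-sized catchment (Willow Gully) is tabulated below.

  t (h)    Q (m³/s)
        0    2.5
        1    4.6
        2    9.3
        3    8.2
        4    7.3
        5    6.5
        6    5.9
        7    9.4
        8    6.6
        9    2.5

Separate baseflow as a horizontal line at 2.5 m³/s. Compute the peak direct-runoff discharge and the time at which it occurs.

Subtracting baseflow gives direct-runoff ordinates: 0.0, 2.1, 6.8, 5.7, 4.8, 4.0, 3.4, 6.9, 4.1, 0.0 m³/s.
The maximum is 6.9 m³/s, occurring at the reading for t = 7 h.

Q_p = 6.9 m³/s at t = 7 h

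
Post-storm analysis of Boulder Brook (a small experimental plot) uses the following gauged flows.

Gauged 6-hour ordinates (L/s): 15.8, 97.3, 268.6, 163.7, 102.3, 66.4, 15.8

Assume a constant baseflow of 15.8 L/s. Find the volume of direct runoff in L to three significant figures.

V ≈ 1.34 × 10^7 L

Direct-runoff ordinates (Q − Q_b): 0.0, 81.5, 252.8, 147.9, 86.5, 50.6, 0.0 L/s.
ΣQ_DR = 619.3 L/s.
With Δt = 6 h = 21600 s, V = ΣQ_DR · Δt = 619.3 × 21600 = 1.34 × 10^7 L.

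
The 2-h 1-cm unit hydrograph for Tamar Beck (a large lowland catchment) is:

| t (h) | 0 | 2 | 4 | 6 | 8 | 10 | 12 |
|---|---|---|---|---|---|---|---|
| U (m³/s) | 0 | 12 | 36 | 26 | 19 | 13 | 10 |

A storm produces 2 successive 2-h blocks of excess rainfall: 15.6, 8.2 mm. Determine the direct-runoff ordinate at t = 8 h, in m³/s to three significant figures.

By discrete convolution, Q_j = Σ (P_i / 10 mm) · U_{j−i}.
At t = 8 h (j=4): Q = (15.6/10)·19 + (8.2/10)·26 = 51.0 m³/s.

Q ≈ 51.0 m³/s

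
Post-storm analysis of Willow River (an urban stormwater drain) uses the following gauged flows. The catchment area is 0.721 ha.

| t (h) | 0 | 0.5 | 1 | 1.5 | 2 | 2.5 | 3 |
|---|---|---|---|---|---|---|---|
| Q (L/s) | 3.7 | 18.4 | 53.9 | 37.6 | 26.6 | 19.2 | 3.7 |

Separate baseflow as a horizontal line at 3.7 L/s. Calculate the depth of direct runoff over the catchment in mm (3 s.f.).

Direct runoff: 0.0, 14.7, 50.2, 33.9, 22.9, 15.5, 0.0 L/s; ΣQ_DR = 137.2 L/s.
V = ΣQ_DR · Δt = 137.2 × 1800 s = 2.470 × 10^5 L.
Over A = 0.721 ha, depth = V / A = 34.3 mm.

d ≈ 34.3 mm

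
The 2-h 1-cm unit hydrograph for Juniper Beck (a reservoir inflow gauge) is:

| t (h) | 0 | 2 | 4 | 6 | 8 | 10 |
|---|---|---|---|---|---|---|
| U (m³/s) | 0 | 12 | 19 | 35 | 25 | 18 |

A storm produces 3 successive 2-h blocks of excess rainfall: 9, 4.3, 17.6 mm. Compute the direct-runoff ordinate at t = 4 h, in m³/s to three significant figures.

Q ≈ 22.3 m³/s

By discrete convolution, Q_j = Σ (P_i / 10 mm) · U_{j−i}.
At t = 4 h (j=2): Q = (9/10)·19 + (4.3/10)·12 + (17.6/10)·0 = 22.3 m³/s.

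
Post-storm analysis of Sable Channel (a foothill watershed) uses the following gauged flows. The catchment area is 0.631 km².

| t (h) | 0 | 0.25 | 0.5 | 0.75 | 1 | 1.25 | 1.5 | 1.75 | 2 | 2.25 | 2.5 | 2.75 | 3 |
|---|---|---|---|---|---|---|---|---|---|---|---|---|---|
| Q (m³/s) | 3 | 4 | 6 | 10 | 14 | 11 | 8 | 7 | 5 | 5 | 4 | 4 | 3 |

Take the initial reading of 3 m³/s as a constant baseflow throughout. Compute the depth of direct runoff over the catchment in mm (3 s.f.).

Direct runoff: 0.0, 1.0, 3.0, 7.0, 11.0, 8.0, 5.0, 4.0, 2.0, 2.0, 1.0, 1.0, 0.0 m³/s; ΣQ_DR = 45.00 m³/s.
V = ΣQ_DR · Δt = 45.00 × 900 s = 40500 m³.
Over A = 0.631 km², depth = V / A = 64.2 mm.

d ≈ 64.2 mm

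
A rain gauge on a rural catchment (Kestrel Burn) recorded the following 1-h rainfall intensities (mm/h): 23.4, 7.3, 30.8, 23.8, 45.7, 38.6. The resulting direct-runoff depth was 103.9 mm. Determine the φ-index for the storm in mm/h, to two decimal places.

Only the 5 blocks with intensity above φ contribute runoff: 23.4, 30.8, 23.8, 45.7, 38.6 mm/h.
Σ(I−φ)·Δt = d  ⇒  (23.4+30.8+23.8+45.7+38.6 − 5φ)·1 = 103.9
φ = (162.3 − 103.9/1) / 5 = 11.68 mm/h.

φ ≈ 11.68 mm/h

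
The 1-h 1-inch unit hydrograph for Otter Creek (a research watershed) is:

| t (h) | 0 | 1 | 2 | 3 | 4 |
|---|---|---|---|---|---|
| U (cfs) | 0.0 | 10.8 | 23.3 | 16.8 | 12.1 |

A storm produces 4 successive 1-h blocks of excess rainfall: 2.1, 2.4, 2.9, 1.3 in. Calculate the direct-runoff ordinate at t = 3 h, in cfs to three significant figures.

By discrete convolution, Q_j = Σ (P_i / 1 in) · U_{j−i}.
At t = 3 h (j=3): Q = (2.1/1)·16.8 + (2.4/1)·23.3 + (2.9/1)·10.8 + (1.3/1)·0.0 = 123 cfs.

Q ≈ 123 cfs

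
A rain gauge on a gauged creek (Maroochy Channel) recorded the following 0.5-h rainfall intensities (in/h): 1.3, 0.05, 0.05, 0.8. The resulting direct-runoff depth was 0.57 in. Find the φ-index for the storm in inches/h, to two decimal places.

Only the 2 blocks with intensity above φ contribute runoff: 1.3, 0.8 in/h.
Σ(I−φ)·Δt = d  ⇒  (1.3+0.8 − 2φ)·0.5 = 0.57
φ = (2.100 − 0.57/0.5) / 2 = 0.48 in/h.

φ ≈ 0.48 in/h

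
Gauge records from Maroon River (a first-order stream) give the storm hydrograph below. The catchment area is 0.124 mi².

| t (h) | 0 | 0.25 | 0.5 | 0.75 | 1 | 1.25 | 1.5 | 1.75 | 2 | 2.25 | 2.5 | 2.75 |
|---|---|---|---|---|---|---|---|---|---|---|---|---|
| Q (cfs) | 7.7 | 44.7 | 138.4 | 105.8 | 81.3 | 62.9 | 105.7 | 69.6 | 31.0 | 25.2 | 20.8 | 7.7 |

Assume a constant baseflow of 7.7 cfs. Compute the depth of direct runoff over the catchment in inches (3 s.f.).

Direct runoff: 0.0, 37.0, 130.7, 98.1, 73.6, 55.2, 98.0, 61.9, 23.3, 17.5, 13.1, 0.0 cfs; ΣQ_DR = 608.4 cfs.
V = ΣQ_DR · Δt = 608.4 × 900 s = 5.476 × 10^5 ft³.
Over A = 0.124 mi², depth = V / A = 1.90 in.

d ≈ 1.90 in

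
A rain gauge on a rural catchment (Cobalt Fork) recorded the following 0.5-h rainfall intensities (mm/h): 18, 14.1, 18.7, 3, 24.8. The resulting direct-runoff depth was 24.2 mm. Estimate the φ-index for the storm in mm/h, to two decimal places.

φ ≈ 6.80 mm/h

Only the 4 blocks with intensity above φ contribute runoff: 18, 14.1, 18.7, 24.8 mm/h.
Σ(I−φ)·Δt = d  ⇒  (18+14.1+18.7+24.8 − 4φ)·0.5 = 24.2
φ = (75.60 − 24.2/0.5) / 4 = 6.80 mm/h.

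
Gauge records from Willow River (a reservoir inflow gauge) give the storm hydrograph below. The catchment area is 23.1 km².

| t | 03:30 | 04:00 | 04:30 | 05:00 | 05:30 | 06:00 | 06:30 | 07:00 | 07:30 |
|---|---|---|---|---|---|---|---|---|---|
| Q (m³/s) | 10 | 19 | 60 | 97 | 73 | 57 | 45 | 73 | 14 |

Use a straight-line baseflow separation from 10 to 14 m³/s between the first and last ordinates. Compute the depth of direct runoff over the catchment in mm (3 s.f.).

d ≈ 26.5 mm

Direct runoff: 0.00, 8.50, 49.00, 85.50, 61.00, 44.50, 32.00, 59.50, 0.00 m³/s; ΣQ_DR = 340.0 m³/s.
V = ΣQ_DR · Δt = 340.0 × 1800 s = 6.120 × 10^5 m³.
Over A = 23.1 km², depth = V / A = 26.5 mm.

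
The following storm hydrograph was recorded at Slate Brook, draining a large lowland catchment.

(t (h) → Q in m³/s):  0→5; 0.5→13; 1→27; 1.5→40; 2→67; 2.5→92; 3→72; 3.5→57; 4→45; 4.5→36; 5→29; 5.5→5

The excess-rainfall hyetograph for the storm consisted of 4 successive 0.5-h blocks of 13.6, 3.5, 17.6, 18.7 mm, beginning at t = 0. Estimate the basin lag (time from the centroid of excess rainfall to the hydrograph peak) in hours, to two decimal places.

Centroid of excess rainfall: t_c = Σ P_i·t̄_i / ΣP_i = 1.1376 h (block centres at 0.25, 0.75, 1.25, 1.75 h).
Hydrograph peak occurs at t = 2.5 h, so basin lag t_L = 2.5 − 1.1376 = 1.36 h.

t_L ≈ 1.36 h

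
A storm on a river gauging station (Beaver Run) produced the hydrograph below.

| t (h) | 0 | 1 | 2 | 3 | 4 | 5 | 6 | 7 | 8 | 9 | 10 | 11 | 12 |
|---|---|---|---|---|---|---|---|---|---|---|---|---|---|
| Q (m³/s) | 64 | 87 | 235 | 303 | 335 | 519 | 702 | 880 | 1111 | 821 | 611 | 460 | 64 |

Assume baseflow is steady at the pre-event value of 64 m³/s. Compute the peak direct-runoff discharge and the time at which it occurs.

Subtracting baseflow gives direct-runoff ordinates: 0.0, 23.0, 171.0, 239.0, 271.0, 455.0, 638.0, 816.0, 1047.0, 757.0, 547.0, 396.0, 0.0 m³/s.
The maximum is 1047.0 m³/s, occurring at the reading for t = 8 h.

Q_p = 1047.0 m³/s at t = 8 h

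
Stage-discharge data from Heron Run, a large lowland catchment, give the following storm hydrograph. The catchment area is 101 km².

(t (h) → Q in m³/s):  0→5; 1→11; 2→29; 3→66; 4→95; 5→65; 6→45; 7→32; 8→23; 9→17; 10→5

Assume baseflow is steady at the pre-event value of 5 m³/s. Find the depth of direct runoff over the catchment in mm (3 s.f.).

Direct runoff: 0.0, 6.0, 24.0, 61.0, 90.0, 60.0, 40.0, 27.0, 18.0, 12.0, 0.0 m³/s; ΣQ_DR = 338.0 m³/s.
V = ΣQ_DR · Δt = 338.0 × 3600 s = 1.217 × 10^6 m³.
Over A = 101 km², depth = V / A = 12.0 mm.

d ≈ 12.0 mm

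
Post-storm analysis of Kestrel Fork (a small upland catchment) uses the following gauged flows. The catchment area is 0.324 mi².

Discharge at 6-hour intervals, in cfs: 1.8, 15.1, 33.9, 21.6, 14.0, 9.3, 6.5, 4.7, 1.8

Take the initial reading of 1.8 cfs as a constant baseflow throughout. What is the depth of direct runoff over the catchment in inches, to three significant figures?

Direct runoff: 0.0, 13.3, 32.1, 19.8, 12.2, 7.5, 4.7, 2.9, 0.0 cfs; ΣQ_DR = 92.50 cfs.
V = ΣQ_DR · Δt = 92.50 × 21600 s = 1.998 × 10^6 ft³.
Over A = 0.324 mi², depth = V / A = 2.65 in.

d ≈ 2.65 in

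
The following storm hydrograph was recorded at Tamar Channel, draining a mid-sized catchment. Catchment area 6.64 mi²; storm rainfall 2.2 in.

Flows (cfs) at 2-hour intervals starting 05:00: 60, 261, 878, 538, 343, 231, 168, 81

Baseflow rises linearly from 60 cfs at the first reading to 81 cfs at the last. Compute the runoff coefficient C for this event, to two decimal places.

ΣQ_DR = 1996 cfs; V = ΣQ_DR·Δt = 1.437 × 10^7 ft³.
Runoff depth d = V / A = 0.9316 in.
C = d / P = 0.9316 / 2.2 = 0.42.

C ≈ 0.42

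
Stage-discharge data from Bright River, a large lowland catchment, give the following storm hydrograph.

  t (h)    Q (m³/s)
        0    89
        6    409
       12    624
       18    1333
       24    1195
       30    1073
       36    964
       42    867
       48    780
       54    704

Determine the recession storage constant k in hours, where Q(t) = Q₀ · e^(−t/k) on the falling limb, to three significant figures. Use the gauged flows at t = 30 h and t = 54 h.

On the falling limb, Q drops from 1073 to 704 m³/s between t = 30 h and t = 54 h (Δt = 24 h).
k = −Δt / ln(Q₂/Q₁) = −24 / ln(704/1073) = 56.9 h.

k ≈ 56.9 h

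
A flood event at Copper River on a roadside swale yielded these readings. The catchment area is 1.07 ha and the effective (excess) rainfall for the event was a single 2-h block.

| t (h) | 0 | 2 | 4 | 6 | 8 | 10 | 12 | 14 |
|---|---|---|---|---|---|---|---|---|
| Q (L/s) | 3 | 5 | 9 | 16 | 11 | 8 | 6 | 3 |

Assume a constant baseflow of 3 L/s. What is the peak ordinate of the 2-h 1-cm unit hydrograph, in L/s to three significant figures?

U_p ≈ 5.22 L/s

Direct runoff: 0.0, 2.0, 6.0, 13.0, 8.0, 5.0, 3.0, 0.0 L/s; ΣQ_DR = 37.00 L/s, peak = 13.0 L/s.
Runoff depth d = ΣQ_DR·Δt / A = 37.00 × 7200 / (1.07 ha) = 24.90 mm.
The 1-cm UH is the DRH scaled by (10 mm)/d, so U_p = 13.0 × 10/24.90 = 5.22 L/s.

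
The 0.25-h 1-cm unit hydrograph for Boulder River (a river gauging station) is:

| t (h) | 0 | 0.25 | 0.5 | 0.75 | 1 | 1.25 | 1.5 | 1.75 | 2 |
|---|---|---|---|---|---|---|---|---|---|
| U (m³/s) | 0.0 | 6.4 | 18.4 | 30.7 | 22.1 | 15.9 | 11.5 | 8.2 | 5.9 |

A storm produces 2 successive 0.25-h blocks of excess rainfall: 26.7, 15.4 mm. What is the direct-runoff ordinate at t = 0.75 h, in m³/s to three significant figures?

By discrete convolution, Q_j = Σ (P_i / 10 mm) · U_{j−i}.
At t = 0.75 h (j=3): Q = (26.7/10)·30.7 + (15.4/10)·18.4 = 110 m³/s.

Q ≈ 110 m³/s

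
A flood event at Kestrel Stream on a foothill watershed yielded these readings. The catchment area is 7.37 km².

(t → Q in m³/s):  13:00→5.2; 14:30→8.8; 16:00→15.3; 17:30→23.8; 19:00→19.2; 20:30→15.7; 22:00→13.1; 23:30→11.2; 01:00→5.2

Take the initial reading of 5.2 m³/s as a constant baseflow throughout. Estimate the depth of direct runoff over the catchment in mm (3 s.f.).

d ≈ 51.8 mm

Direct runoff: 0.0, 3.6, 10.1, 18.6, 14.0, 10.5, 7.9, 6.0, 0.0 m³/s; ΣQ_DR = 70.70 m³/s.
V = ΣQ_DR · Δt = 70.70 × 5400 s = 3.818 × 10^5 m³.
Over A = 7.37 km², depth = V / A = 51.8 mm.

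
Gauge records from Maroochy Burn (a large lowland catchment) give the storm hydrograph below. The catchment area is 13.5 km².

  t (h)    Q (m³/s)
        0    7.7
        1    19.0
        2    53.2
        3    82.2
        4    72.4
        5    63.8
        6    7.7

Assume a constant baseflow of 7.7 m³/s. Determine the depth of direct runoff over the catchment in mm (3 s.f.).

d ≈ 67.2 mm

Direct runoff: 0.0, 11.3, 45.5, 74.5, 64.7, 56.1, 0.0 m³/s; ΣQ_DR = 252.1 m³/s.
V = ΣQ_DR · Δt = 252.1 × 3600 s = 9.076 × 10^5 m³.
Over A = 13.5 km², depth = V / A = 67.2 mm.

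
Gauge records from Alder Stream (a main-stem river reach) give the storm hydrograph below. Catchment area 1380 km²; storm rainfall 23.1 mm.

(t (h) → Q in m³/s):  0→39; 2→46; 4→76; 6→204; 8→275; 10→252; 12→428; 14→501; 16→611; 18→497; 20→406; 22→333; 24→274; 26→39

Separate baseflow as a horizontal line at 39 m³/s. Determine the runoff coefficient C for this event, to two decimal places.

ΣQ_DR = 3435 m³/s; V = ΣQ_DR·Δt = 2.473 × 10^7 m³.
Runoff depth d = V / A = 17.92 mm.
C = d / P = 17.92 / 23.1 = 0.78.

C ≈ 0.78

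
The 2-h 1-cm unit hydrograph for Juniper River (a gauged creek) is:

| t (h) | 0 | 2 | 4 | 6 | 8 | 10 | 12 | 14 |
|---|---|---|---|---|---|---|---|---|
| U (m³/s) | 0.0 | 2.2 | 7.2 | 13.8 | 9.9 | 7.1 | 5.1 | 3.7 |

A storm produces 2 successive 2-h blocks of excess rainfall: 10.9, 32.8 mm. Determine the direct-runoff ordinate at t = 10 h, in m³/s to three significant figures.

By discrete convolution, Q_j = Σ (P_i / 10 mm) · U_{j−i}.
At t = 10 h (j=5): Q = (10.9/10)·7.1 + (32.8/10)·9.9 = 40.2 m³/s.

Q ≈ 40.2 m³/s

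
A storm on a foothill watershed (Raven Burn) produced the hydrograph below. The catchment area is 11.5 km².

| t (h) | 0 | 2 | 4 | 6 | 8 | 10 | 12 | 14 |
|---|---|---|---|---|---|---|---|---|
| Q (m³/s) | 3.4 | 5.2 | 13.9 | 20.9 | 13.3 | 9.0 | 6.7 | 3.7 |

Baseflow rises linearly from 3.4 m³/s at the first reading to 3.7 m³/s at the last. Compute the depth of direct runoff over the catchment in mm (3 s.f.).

Direct runoff: 0.00, 1.76, 10.41, 17.37, 9.73, 5.39, 3.04, 0.00 m³/s; ΣQ_DR = 47.70 m³/s.
V = ΣQ_DR · Δt = 47.70 × 7200 s = 3.434 × 10^5 m³.
Over A = 11.5 km², depth = V / A = 29.9 mm.

d ≈ 29.9 mm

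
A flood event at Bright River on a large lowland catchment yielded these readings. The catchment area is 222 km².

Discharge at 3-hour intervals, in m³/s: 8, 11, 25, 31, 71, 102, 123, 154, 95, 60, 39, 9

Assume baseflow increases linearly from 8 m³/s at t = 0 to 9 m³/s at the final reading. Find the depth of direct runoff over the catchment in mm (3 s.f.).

Direct runoff: 0.00, 2.91, 16.82, 22.73, 62.64, 93.55, 114.45, 145.36, 86.27, 51.18, 30.09, 0.00 m³/s; ΣQ_DR = 626.0 m³/s.
V = ΣQ_DR · Δt = 626.0 × 10800 s = 6.761 × 10^6 m³.
Over A = 222 km², depth = V / A = 30.5 mm.

d ≈ 30.5 mm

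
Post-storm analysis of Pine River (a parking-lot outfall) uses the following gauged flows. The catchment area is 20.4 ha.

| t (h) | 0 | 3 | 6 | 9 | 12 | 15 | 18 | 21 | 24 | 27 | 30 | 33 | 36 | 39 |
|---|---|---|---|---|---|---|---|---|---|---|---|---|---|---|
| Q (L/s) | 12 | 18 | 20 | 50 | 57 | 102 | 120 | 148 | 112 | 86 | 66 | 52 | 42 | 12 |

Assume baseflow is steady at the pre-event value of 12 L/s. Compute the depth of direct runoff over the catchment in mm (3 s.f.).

Direct runoff: 0.0, 6.0, 8.0, 38.0, 45.0, 90.0, 108.0, 136.0, 100.0, 74.0, 54.0, 40.0, 30.0, 0.0 L/s; ΣQ_DR = 729.0 L/s.
V = ΣQ_DR · Δt = 729.0 × 10800 s = 7.873 × 10^6 L.
Over A = 20.4 ha, depth = V / A = 38.6 mm.

d ≈ 38.6 mm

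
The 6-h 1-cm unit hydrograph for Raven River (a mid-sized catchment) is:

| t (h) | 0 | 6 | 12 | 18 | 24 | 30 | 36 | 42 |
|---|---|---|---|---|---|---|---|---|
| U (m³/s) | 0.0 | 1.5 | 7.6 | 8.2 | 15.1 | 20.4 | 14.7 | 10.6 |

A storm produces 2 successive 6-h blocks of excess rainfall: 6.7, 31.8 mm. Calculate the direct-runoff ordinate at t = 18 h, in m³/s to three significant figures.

Q ≈ 29.7 m³/s

By discrete convolution, Q_j = Σ (P_i / 10 mm) · U_{j−i}.
At t = 18 h (j=3): Q = (6.7/10)·8.2 + (31.8/10)·7.6 = 29.7 m³/s.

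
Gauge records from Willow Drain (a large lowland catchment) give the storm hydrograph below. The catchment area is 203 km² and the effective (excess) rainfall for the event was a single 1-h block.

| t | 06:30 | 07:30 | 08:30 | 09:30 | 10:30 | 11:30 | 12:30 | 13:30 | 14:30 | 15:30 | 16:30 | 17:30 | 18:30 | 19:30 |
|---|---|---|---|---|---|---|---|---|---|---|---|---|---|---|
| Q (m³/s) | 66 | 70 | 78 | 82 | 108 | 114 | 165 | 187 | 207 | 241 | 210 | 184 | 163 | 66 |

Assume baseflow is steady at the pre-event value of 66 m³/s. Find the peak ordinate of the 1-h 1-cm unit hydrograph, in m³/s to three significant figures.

U_p ≈ 97.0 m³/s

Direct runoff: 0.0, 4.0, 12.0, 16.0, 42.0, 48.0, 99.0, 121.0, 141.0, 175.0, 144.0, 118.0, 97.0, 0.0 m³/s; ΣQ_DR = 1017 m³/s, peak = 175.0 m³/s.
Runoff depth d = ΣQ_DR·Δt / A = 1017 × 3600 / (203 km²) = 18.04 mm.
The 1-cm UH is the DRH scaled by (10 mm)/d, so U_p = 175.0 × 10/18.04 = 97.0 m³/s.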